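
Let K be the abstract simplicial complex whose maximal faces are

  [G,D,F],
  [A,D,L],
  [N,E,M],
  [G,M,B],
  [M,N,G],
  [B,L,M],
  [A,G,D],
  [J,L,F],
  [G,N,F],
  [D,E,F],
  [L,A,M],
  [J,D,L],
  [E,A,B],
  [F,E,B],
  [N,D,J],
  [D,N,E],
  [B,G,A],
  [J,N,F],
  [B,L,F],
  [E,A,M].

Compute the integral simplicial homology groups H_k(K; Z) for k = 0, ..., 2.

Order the vertices as A < B < D < E < F < G < J < L < M < N. Listing each simplex with vertices in this order, K has dimension 2 with simplices:

  0-simplices (10): A, B, D, E, F, G, J, L, M, N
  1-simplices (30): AB, AD, AE, AG, AL, AM, BE, BF, BG, BL, BM, DE, DF, DG, DJ, DL, DN, EF, EM, EN, FG, FJ, FL, FN, GM, GN, JL, JN, LM, MN
  2-simplices (20): ABE, ABG, ADG, ADL, AEM, ALM, BEF, BFL, BGM, BLM, DEF, DEN, DFG, DJL, DJN, EMN, FGN, FJL, FJN, GMN

giving chain groups C_0 ≅ Z^10, C_1 ≅ Z^30, C_2 ≅ Z^20.

∂_1: C_1 → C_0 maps an edge to its endpoints' difference, ∂[p,q] = q − p.
This gives a 10×30 integer matrix of rank 9; reducing to Smith normal form yields diagonal entries (1,1,1,1,1,1,1,1,1).

∂_2: C_2 → C_1 sends each 2-simplex [p,q,r] to [q,r] − [p,r] + [p,q]. For instance
  ∂BGM = GM − BM + BG,
  ∂DEN = EN − DN + DE.
As a 30×20 matrix over Z this has rank 20, with invariant factors (1,1,1,1,1,1,1,1,1,1,1,1,1,1,1,1,1,1,1,2).

Now H_k = ker ∂_k / im ∂_{k+1}, so:

  H_0: rank C_0 − rank ∂_1 = 10 − 9 = 1, and the invariant factors of ∂_1 are all 1, so H_0 ≅ Z.
  H_1: rank ker ∂_1 − rank ∂_2 = (30 − 9) − 20 = 1, and ∂_2 has invariant factor 2 > 1, so H_1 ≅ Z × Z/2.
  H_2: rank ker ∂_2 − rank ∂_3 = (20 − 20) − 0 = 0, and there is no ∂_3, so H_2 ≅ 0.

As a check, the Euler characteristic is 10 − 30 + 20 = 0, which agrees with 1 − 1 + 0 = 0.

H_0 ≅ Z,  H_1 ≅ Z × Z/2,  H_2 = 0.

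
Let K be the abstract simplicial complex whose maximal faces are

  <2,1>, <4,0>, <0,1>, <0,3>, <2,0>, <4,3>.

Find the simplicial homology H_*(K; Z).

H_0 = Z,  H_1 = Z^2.

Take the total order 0 < 1 < 2 < 3 < 4 on the vertex set. Then K (dimension 1) consists of the simplices:

  0-simplices (5): [0], [1], [2], [3], [4]
  1-simplices (6): [0,1], [0,2], [0,3], [0,4], [1,2], [3,4]

giving chain groups C_0 ≅ Z^5, C_1 ≅ Z^6.

The boundary map ∂_1: C_1 → C_0 is given by ∂[p,q] = [q] − [p].
As a 5×6 matrix over Z this has rank 4, with invariant factors (1,1,1,1).

Reading off H_k = ker ∂_k / im ∂_{k+1}:

  H_0: rank C_0 − rank ∂_1 = 5 − 4 = 1, and the invariant factors of ∂_1 are all 1, so H_0 = Z.
  H_1: rank ker ∂_1 − rank ∂_2 = (6 − 4) − 0 = 2, and there is no ∂_2, so H_1 = Z^2.

As a check, the Euler characteristic is 5 − 6 = -1, which agrees with 1 − 2 = -1.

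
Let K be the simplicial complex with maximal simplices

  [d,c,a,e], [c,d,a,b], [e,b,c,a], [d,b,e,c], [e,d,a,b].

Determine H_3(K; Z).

H_3 ≅ Z.

K has 5 vertices, 10 edges, 10 triangles, 5 3-simplices.
rank ∂_3 = 4, rank ∂_4 = 0 ⇒ b_3 = 5 − 4 − 0 = 1. So H_3 ≅ Z.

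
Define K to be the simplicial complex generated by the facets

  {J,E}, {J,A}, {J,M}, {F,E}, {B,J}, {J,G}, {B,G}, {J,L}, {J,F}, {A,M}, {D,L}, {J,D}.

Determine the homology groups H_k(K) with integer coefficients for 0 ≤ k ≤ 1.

H_0 = Z,  H_1 = Z^4.

Take the total order A < B < D < E < F < G < J < L < M on the vertex set. Then K (dimension 1) consists of the simplices:

  0-simplices (9): A, B, D, E, F, G, J, L, M
  1-simplices (12): AJ, AM, BG, BJ, DJ, DL, EF, EJ, FJ, GJ, JL, JM

giving chain groups C_0 ≅ Z^9, C_1 ≅ Z^12.

∂_1: C_1 → C_0 sends each edge [p,q] (with p < q) to q − p. For instance
  ∂BG = G − B.
As a 9×12 matrix over Z this has rank 8, with invariant factors (1,1,1,1,1,1,1,1).

Now H_k = ker ∂_k / im ∂_{k+1}, so:

  H_0: rank C_0 − rank ∂_1 = 9 − 8 = 1, and the invariant factors of ∂_1 are all 1, so H_0 = Z.
  H_1: rank ker ∂_1 − rank ∂_2 = (12 − 8) − 0 = 4, and there is no ∂_2, so H_1 = Z^4.

As a check, the Euler characteristic is 9 − 12 = -3, which agrees with 1 − 4 = -3.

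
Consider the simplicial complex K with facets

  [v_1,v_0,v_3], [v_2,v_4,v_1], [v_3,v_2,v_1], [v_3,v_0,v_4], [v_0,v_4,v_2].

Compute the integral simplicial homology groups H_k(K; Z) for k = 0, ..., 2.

H_0 = Z,  H_1 = Z,  H_2 = 0.

We work with the vertex ordering v_0 < v_1 < v_2 < v_3 < v_4. The simplices of K, each written with vertices in increasing order, are:

  0-simplices (5): [v_0], [v_1], [v_2], [v_3], [v_4]
  1-simplices (10): [v_0,v_1], [v_0,v_2], [v_0,v_3], [v_0,v_4], [v_1,v_2], [v_1,v_3], [v_1,v_4], [v_2,v_3], [v_2,v_4], [v_3,v_4]
  2-simplices (5): [v_0,v_1,v_3], [v_0,v_2,v_4], [v_0,v_3,v_4], [v_1,v_2,v_3], [v_1,v_2,v_4]

giving chain groups C_0 ≅ Z^5, C_1 ≅ Z^10, C_2 ≅ Z^5.

The boundary map ∂_1: C_1 → C_0 maps an edge to its endpoints' difference, ∂[p,q] = q − p.
The resulting 5×10 matrix has rank 4, and its Smith normal form has invariant factors (1,1,1,1).

The boundary map ∂_2: C_2 → C_1 acts by ∂[p,q,r] = [q,r] − [p,r] + [p,q]. For instance
  ∂[v_0,v_2,v_4] = [v_2,v_4] − [v_0,v_4] + [v_0,v_2],
  ∂[v_0,v_1,v_3] = [v_1,v_3] − [v_0,v_3] + [v_0,v_1].
As a 10×5 matrix over Z this has rank 5, with invariant factors (1,1,1,1,1).

Now H_k = ker ∂_k / im ∂_{k+1}, so:

  H_0: rank C_0 − rank ∂_1 = 5 − 4 = 1, and the invariant factors of ∂_1 are all 1, so H_0 ≅ Z.
  H_1: rank ker ∂_1 − rank ∂_2 = (10 − 4) − 5 = 1, and the invariant factors of ∂_2 are all 1, so H_1 ≅ Z.
  H_2: rank ker ∂_2 − rank ∂_3 = (5 − 5) − 0 = 0, and there is no ∂_3, so H_2 ≅ 0.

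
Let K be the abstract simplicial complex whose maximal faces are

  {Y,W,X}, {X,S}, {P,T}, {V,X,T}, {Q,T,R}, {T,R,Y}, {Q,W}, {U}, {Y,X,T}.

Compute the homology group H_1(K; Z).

Take the total order P < Q < R < S < T < U < V < W < X < Y on the vertex set. Then K (dimension 2) consists of the simplices:

  0-simplices (10): P, Q, R, S, T, U, V, W, X, Y
  1-simplices (14): PT, QR, QT, QW, RT, RY, SX, TV, TX, TY, VX, WX, WY, XY
  2-simplices (5): QRT, RTY, TVX, TXY, WXY

giving chain groups C_0 ≅ Z^10, C_1 ≅ Z^14, C_2 ≅ Z^5.

The boundary map ∂_1: C_1 → C_0 is given by ∂[p,q] = [q] − [p]. For instance
  ∂TV = V − T.
This gives a 10×14 integer matrix of rank 8; reducing to Smith normal form yields diagonal entries (1,1,1,1,1,1,1,1).

The boundary map ∂_2: C_2 → C_1 acts by ∂[p,q,r] = [q,r] − [p,r] + [p,q]. For instance
  ∂TVX = VX − TX + TV,
  ∂TXY = XY − TY + TX.
The resulting 14×5 matrix has rank 5, and its Smith normal form has invariant factors (1,1,1,1,1).

Reading off H_k = ker ∂_k / im ∂_{k+1}:

  H_1: rank ker ∂_1 − rank ∂_2 = (14 − 8) − 5 = 1, and the invariant factors of ∂_2 are all 1, so H_1 = Z.

H_1 = Z.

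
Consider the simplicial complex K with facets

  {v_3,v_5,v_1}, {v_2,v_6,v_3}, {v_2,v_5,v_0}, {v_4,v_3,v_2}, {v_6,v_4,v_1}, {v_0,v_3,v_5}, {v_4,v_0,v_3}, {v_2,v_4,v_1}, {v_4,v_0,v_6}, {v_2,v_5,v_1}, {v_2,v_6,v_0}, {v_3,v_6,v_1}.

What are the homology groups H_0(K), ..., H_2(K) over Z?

Fix the vertex order v_0 < v_1 < v_2 < v_3 < v_4 < v_5 < v_6 and write every simplex with vertices in increasing order. Then dim K = 2 and the simplices of K are:

  0-simplices (7): [v_0], [v_1], [v_2], [v_3], [v_4], [v_5], [v_6]
  1-simplices (18): (18 of them)
  2-simplices (12): (12 of them)

so the chain groups are C_0 ≅ Z^7, C_1 ≅ Z^18, C_2 ≅ Z^12.

The boundary map ∂_1: C_1 → C_0 is given by ∂[p,q] = [q] − [p].
The 7×18 boundary matrix has rank 6 and Smith normal form diag(1,1,1,1,1,1).

The boundary map ∂_2: C_2 → C_1 acts by ∂[p,q,r] = [q,r] − [p,r] + [p,q]. For instance
  ∂[v_1,v_4,v_6] = [v_4,v_6] − [v_1,v_6] + [v_1,v_4],
  ∂[v_1,v_3,v_5] = [v_3,v_5] − [v_1,v_5] + [v_1,v_3].
As a 18×12 matrix over Z this has rank 12, with invariant factors (1,1,1,1,1,1,1,1,1,1,1,2).

Reading off H_k = ker ∂_k / im ∂_{k+1}:

  H_0: rank C_0 − rank ∂_1 = 7 − 6 = 1, and the invariant factors of ∂_1 are all 1, so H_0 = Z.
  H_1: rank ker ∂_1 − rank ∂_2 = (18 − 6) − 12 = 0, and ∂_2 has invariant factor 2 > 1, so H_1 = Z/2.
  H_2: rank ker ∂_2 − rank ∂_3 = (12 − 12) − 0 = 0, and there is no ∂_3, so H_2 = 0.

As a check, the Euler characteristic is 7 − 18 + 12 = 1, which agrees with 1 − 0 + 0 = 1.

H_0 = Z,  H_1 = Z/2,  H_2 = 0.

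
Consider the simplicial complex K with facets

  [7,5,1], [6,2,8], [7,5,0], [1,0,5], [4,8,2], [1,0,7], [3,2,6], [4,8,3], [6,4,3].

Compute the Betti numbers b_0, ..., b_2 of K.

b_0 = 2, b_1 = 1, b_2 = 1.

We work with the vertex ordering 0 < 1 < 2 < 3 < 4 < 5 < 6 < 7 < 8. The simplices of K, each written with vertices in increasing order, are:

  0-simplices (9): [0], [1], [2], [3], [4], [5], [6], [7], [8]
  1-simplices (16): [0,1], [0,5], [0,7], [1,5], [1,7], [2,3], [2,4], [2,6], [2,8], [3,4], [3,6], [3,8], [4,6], [4,8], [5,7], [6,8]
  2-simplices (9): [0,1,5], [0,1,7], [0,5,7], [1,5,7], [2,3,6], [2,4,8], [2,6,8], [3,4,6], [3,4,8]

Hence C_0 ≅ Z^9, C_1 ≅ Z^16, C_2 ≅ Z^9.

The boundary map ∂_1: C_1 → C_0 sends each edge [p,q] (with p < q) to q − p.
This gives a 9×16 integer matrix of rank 7; reducing to Smith normal form yields diagonal entries (1,1,1,1,1,1,1).

Boundary ∂_2: C_2 → C_1 maps a triangle to the signed sum of its edges. For instance
  ∂[0,1,7] = [1,7] − [0,7] + [0,1],
  ∂[2,3,6] = [3,6] − [2,6] + [2,3].
The 16×9 boundary matrix has rank 8 and Smith normal form diag(1,1,1,1,1,1,1,1).

From H_k ≅ ker(∂_k) / im(∂_{k+1}) we obtain:

  H_0: rank C_0 − rank ∂_1 = 9 − 7 = 2, and the invariant factors of ∂_1 are all 1, so H_0 = Z^2.
  H_1: rank ker ∂_1 − rank ∂_2 = (16 − 7) − 8 = 1, and the invariant factors of ∂_2 are all 1, so H_1 = Z.
  H_2: rank ker ∂_2 − rank ∂_3 = (9 − 8) − 0 = 1, and there is no ∂_3, so H_2 = Z.

As a check, the Euler characteristic is 9 − 16 + 9 = 2, which agrees with 2 − 1 + 1 = 2.
(K is a triangulation of the disjoint union of the Möbius band and the 2-sphere S^2.)

Hence the Betti numbers are b_0 = 2, b_1 = 1, b_2 = 1.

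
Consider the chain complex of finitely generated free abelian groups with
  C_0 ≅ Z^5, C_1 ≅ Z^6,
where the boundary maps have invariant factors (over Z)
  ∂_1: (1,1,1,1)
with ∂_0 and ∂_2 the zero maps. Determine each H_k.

H_0: b_0 = 5 − 0 − 4 = 1; torsion from ∂_1 factors > 1: none. So H_0 = Z.
H_1: b_1 = 6 − 4 − 0 = 2; torsion from ∂_2 factors > 1: none. So H_1 = Z^2.

H_0 = Z,  H_1 = Z^2.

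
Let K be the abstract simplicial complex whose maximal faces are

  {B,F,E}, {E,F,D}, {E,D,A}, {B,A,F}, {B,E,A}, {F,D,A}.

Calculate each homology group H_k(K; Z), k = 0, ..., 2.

H_0 = Z,  H_1 = 0,  H_2 = Z.

K has 5 vertices, 9 edges, 6 triangles.
rank ∂_0 = 0, rank ∂_1 = 4 ⇒ b_0 = 5 − 0 − 4 = 1; all invariant factors of ∂_1 are 1 so no torsion. So H_0 ≅ Z.
rank ∂_1 = 4, rank ∂_2 = 5 ⇒ b_1 = 9 − 4 − 5 = 0; all invariant factors of ∂_2 are 1 so no torsion. So H_1 ≅ 0.
rank ∂_2 = 5, rank ∂_3 = 0 ⇒ b_2 = 6 − 5 − 0 = 1. So H_2 ≅ Z.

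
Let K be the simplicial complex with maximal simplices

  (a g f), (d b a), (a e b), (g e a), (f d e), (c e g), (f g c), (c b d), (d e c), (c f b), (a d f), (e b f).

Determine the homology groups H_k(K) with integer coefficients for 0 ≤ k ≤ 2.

H_0 = Z,  H_1 = Z/2,  H_2 = 0.

Take the total order a < b < c < d < e < f < g on the vertex set. Then K (dimension 2) consists of the simplices:

  0-simplices (7): a, b, c, d, e, f, g
  1-simplices (18): ab, ad, ae, af, ag, bc, bd, be, bf, cd, ce, cf, cg, de, df, ef, eg, fg
  2-simplices (12): abd, abe, adf, aeg, afg, bcd, bcf, bef, cde, ceg, cfg, def

Hence C_0 ≅ Z^7, C_1 ≅ Z^18, C_2 ≅ Z^12.

Boundary ∂_1: C_1 → C_0 maps an edge to its endpoints' difference, ∂[p,q] = q − p. For instance
  ∂bc = c − b.
As a 7×18 matrix over Z this has rank 6, with invariant factors (1,1,1,1,1,1).

Boundary ∂_2: C_2 → C_1 maps a triangle to the signed sum of its edges. For instance
  ∂ceg = eg − cg + ce,
  ∂adf = df − af + ad.
The 18×12 boundary matrix has rank 12 and Smith normal form diag(1,1,1,1,1,1,1,1,1,1,1,2).

From H_k ≅ ker(∂_k) / im(∂_{k+1}) we obtain:

  H_0: rank C_0 − rank ∂_1 = 7 − 6 = 1, and the invariant factors of ∂_1 are all 1, so H_0 = Z.
  H_1: rank ker ∂_1 − rank ∂_2 = (18 − 6) − 12 = 0, and ∂_2 has invariant factor 2 > 1, so H_1 = Z/2.
  H_2: rank ker ∂_2 − rank ∂_3 = (12 − 12) − 0 = 0, and there is no ∂_3, so H_2 = 0.

As a check, the Euler characteristic is 7 − 18 + 12 = 1, which agrees with 1 − 0 + 0 = 1.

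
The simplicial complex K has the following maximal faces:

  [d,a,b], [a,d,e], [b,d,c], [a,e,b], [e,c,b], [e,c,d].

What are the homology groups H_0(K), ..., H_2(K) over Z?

Order the vertices as a < b < c < d < e. Listing each simplex with vertices in this order, K has dimension 2 with simplices:

  0-simplices (5): a, b, c, d, e
  1-simplices (9): ab, ad, ae, bc, bd, be, cd, ce, de
  2-simplices (6): abd, abe, ade, bcd, bce, cde

so the chain groups are C_0 ≅ Z^5, C_1 ≅ Z^9, C_2 ≅ Z^6.

∂_1: C_1 → C_0 sends each edge [p,q] (with p < q) to q − p. For instance
  ∂ab = b − a.
The 5×9 boundary matrix has rank 4 and Smith normal form diag(1,1,1,1).

Boundary ∂_2: C_2 → C_1 maps a triangle to the signed sum of its edges. For instance
  ∂bce = ce − be + bc,
  ∂abe = be − ae + ab.
As a 9×6 matrix over Z this has rank 5, with invariant factors (1,1,1,1,1).

Reading off H_k = ker ∂_k / im ∂_{k+1}:

  H_0: rank C_0 − rank ∂_1 = 5 − 4 = 1, and the invariant factors of ∂_1 are all 1, so H_0 ≅ Z.
  H_1: rank ker ∂_1 − rank ∂_2 = (9 − 4) − 5 = 0, and the invariant factors of ∂_2 are all 1, so H_1 ≅ 0.
  H_2: rank ker ∂_2 − rank ∂_3 = (6 − 5) − 0 = 1, and there is no ∂_3, so H_2 ≅ Z.

As a check, the Euler characteristic is 5 − 9 + 6 = 2, which agrees with 1 − 0 + 1 = 2.

H_0 ≅ Z,  H_1 = 0,  H_2 ≅ Z.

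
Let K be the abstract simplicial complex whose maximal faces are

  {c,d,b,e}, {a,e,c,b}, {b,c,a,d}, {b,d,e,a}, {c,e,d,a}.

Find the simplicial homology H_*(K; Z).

H_0 ≅ Z,  H_1 = 0,  H_2 = 0,  H_3 ≅ Z.

We work with the vertex ordering a < b < c < d < e. The simplices of K, each written with vertices in increasing order, are:

  0-simplices (5): a, b, c, d, e
  1-simplices (10): ab, ac, ad, ae, bc, bd, be, cd, ce, de
  2-simplices (10): abc, abd, abe, acd, ace, ade, bcd, bce, bde, cde
  3-simplices (5): abcd, abce, abde, acde, bcde

Hence C_0 ≅ Z^5, C_1 ≅ Z^10, C_2 ≅ Z^10, C_3 ≅ Z^5.

Boundary ∂_1: C_1 → C_0 is given by ∂[p,q] = [q] − [p].
The 5×10 boundary matrix has rank 4 and Smith normal form diag(1,1,1,1).

Boundary ∂_2: C_2 → C_1 maps a triangle to the signed sum of its edges. For instance
  ∂abc = bc − ac + ab,
  ∂abd = bd − ad + ab.
As a 10×10 matrix over Z this has rank 6, with invariant factors (1,1,1,1,1,1).

∂_3: C_3 → C_2 sends each 3-simplex σ to the alternating sum Σ_i (−1)^i (σ with its i-th vertex removed). For instance
  ∂abce = bce − ace + abe − abc,
  ∂abde = bde − ade + abe − abd.
As a 10×5 matrix over Z this has rank 4, with invariant factors (1,1,1,1).

Now H_k = ker ∂_k / im ∂_{k+1}, so:

  H_0: rank C_0 − rank ∂_1 = 5 − 4 = 1, and the invariant factors of ∂_1 are all 1, so H_0 = Z.
  H_1: rank ker ∂_1 − rank ∂_2 = (10 − 4) − 6 = 0, and the invariant factors of ∂_2 are all 1, so H_1 = 0.
  H_2: rank ker ∂_2 − rank ∂_3 = (10 − 6) − 4 = 0, and the invariant factors of ∂_3 are all 1, so H_2 = 0.
  H_3: rank ker ∂_3 − rank ∂_4 = (5 − 4) − 0 = 1, and there is no ∂_4, so H_3 = Z.

(K is a triangulation of the 3-sphere S^3.)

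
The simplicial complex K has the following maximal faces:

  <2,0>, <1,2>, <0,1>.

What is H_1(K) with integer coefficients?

Fix the vertex order 0 < 1 < 2 and write every simplex with vertices in increasing order. Then dim K = 1 and the simplices of K are:

  0-simplices (3): [0], [1], [2]
  1-simplices (3): [0,1], [0,2], [1,2]

giving chain groups C_0 ≅ Z^3, C_1 ≅ Z^3.

∂_1: C_1 → C_0 sends each edge [p,q] (with p < q) to q − p.
The resulting 3×3 matrix has rank 2, and its Smith normal form has invariant factors (1,1).

Now H_k = ker ∂_k / im ∂_{k+1}, so:

  H_1: rank ker ∂_1 − rank ∂_2 = (3 − 2) − 0 = 1, and there is no ∂_2, so H_1 ≅ Z.

H_1 = Z.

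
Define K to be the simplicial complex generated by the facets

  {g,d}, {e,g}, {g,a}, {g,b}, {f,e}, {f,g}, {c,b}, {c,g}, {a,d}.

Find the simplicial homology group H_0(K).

Order the vertices as a < b < c < d < e < f < g. Listing each simplex with vertices in this order, K has dimension 1 with simplices:

  0-simplices (7): a, b, c, d, e, f, g
  1-simplices (9): ad, ag, bc, bg, cg, dg, ef, eg, fg

so the chain groups are C_0 ≅ Z^7, C_1 ≅ Z^9.

∂_1: C_1 → C_0 maps an edge to its endpoints' difference, ∂[p,q] = q − p.
As a 7×9 matrix over Z this has rank 6, with invariant factors (1,1,1,1,1,1).

From H_k ≅ ker(∂_k) / im(∂_{k+1}) we obtain:

  H_0: rank C_0 − rank ∂_1 = 7 − 6 = 1, and the invariant factors of ∂_1 are all 1, so H_0 = Z.

H_0 = Z.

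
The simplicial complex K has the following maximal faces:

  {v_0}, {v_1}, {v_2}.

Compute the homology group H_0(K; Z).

H_0 = Z^3.

We work with the vertex ordering v_0 < v_1 < v_2. The simplices of K, each written with vertices in increasing order, are:

  0-simplices (3): [v_0], [v_1], [v_2]

Hence C_0 ≅ Z^3.

Now H_k = ker ∂_k / im ∂_{k+1}, so:

  H_0: rank C_0 − rank ∂_1 = 3 − 0 = 3, and there is no ∂_1, so H_0 = Z^3.

(K is a triangulation of a set of 3 points.)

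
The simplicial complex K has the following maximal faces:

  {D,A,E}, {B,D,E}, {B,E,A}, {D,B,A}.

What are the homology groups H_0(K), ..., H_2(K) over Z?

Take the total order A < B < D < E on the vertex set. Then K (dimension 2) consists of the simplices:

  0-simplices (4): A, B, D, E
  1-simplices (6): AB, AD, AE, BD, BE, DE
  2-simplices (4): ABD, ABE, ADE, BDE

so the chain groups are C_0 ≅ Z^4, C_1 ≅ Z^6, C_2 ≅ Z^4.

Boundary ∂_1: C_1 → C_0 maps an edge to its endpoints' difference, ∂[p,q] = q − p.
As a 4×6 matrix over Z this has rank 3, with invariant factors (1,1,1).

The boundary map ∂_2: C_2 → C_1 acts by ∂[p,q,r] = [q,r] − [p,r] + [p,q]. For instance
  ∂ABD = BD − AD + AB,
  ∂BDE = DE − BE + BD.
The resulting 6×4 matrix has rank 3, and its Smith normal form has invariant factors (1,1,1).

Reading off H_k = ker ∂_k / im ∂_{k+1}:

  H_0: rank C_0 − rank ∂_1 = 4 − 3 = 1, and the invariant factors of ∂_1 are all 1, so H_0 = Z.
  H_1: rank ker ∂_1 − rank ∂_2 = (6 − 3) − 3 = 0, and the invariant factors of ∂_2 are all 1, so H_1 = 0.
  H_2: rank ker ∂_2 − rank ∂_3 = (4 − 3) − 0 = 1, and there is no ∂_3, so H_2 = Z.

As a check, the Euler characteristic is 4 − 6 + 4 = 2, which agrees with 1 − 0 + 1 = 2.
(K is a triangulation of the 2-sphere S^2.)

H_0 ≅ Z,  H_1 = 0,  H_2 ≅ Z.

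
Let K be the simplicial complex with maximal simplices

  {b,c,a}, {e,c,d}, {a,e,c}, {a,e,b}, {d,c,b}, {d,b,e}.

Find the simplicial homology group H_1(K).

H_1 ≅ 0.

Fix the vertex order a < b < c < d < e and write every simplex with vertices in increasing order. Then dim K = 2 and the simplices of K are:

  0-simplices (5): a, b, c, d, e
  1-simplices (9): ab, ac, ae, bc, bd, be, cd, ce, de
  2-simplices (6): abc, abe, ace, bcd, bde, cde

so the chain groups are C_0 ≅ Z^5, C_1 ≅ Z^9, C_2 ≅ Z^6.

∂_1: C_1 → C_0 is given by ∂[p,q] = [q] − [p]. For instance
  ∂de = e − d.
The 5×9 boundary matrix has rank 4 and Smith normal form diag(1,1,1,1).

∂_2: C_2 → C_1 maps a triangle to the signed sum of its edges. For instance
  ∂ace = ce − ae + ac,
  ∂abc = bc − ac + ab.
The 9×6 boundary matrix has rank 5 and Smith normal form diag(1,1,1,1,1).

Now H_k = ker ∂_k / im ∂_{k+1}, so:

  H_1: rank ker ∂_1 − rank ∂_2 = (9 − 4) − 5 = 0, and the invariant factors of ∂_2 are all 1, so H_1 ≅ 0.

(K is a triangulation of the 2-sphere S^2.)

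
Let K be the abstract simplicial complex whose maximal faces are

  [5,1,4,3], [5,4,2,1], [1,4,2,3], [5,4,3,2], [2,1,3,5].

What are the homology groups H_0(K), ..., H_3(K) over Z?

We work with the vertex ordering 1 < 2 < 3 < 4 < 5. The simplices of K, each written with vertices in increasing order, are:

  0-simplices (5): [1], [2], [3], [4], [5]
  1-simplices (10): [1,2], [1,3], [1,4], [1,5], [2,3], [2,4], [2,5], [3,4], [3,5], [4,5]
  2-simplices (10): [1,2,3], [1,2,4], [1,2,5], [1,3,4], [1,3,5], [1,4,5], [2,3,4], [2,3,5], [2,4,5], [3,4,5]
  3-simplices (5): [1,2,3,4], [1,2,3,5], [1,2,4,5], [1,3,4,5], [2,3,4,5]

so the chain groups are C_0 ≅ Z^5, C_1 ≅ Z^10, C_2 ≅ Z^10, C_3 ≅ Z^5.

∂_1: C_1 → C_0 maps an edge to its endpoints' difference, ∂[p,q] = q − p. For instance
  ∂[3,4] = [4] − [3].
The resulting 5×10 matrix has rank 4, and its Smith normal form has invariant factors (1,1,1,1).

The boundary map ∂_2: C_2 → C_1 sends each 2-simplex [p,q,r] to [q,r] − [p,r] + [p,q]. For instance
  ∂[1,4,5] = [4,5] − [1,5] + [1,4],
  ∂[2,3,4] = [3,4] − [2,4] + [2,3].
The 10×10 boundary matrix has rank 6 and Smith normal form diag(1,1,1,1,1,1).

Boundary ∂_3: C_3 → C_2 sends each 3-simplex σ to the alternating sum Σ_i (−1)^i (σ with its i-th vertex removed). For instance
  ∂[2,3,4,5] = [3,4,5] − [2,4,5] + [2,3,5] − [2,3,4],
  ∂[1,3,4,5] = [3,4,5] − [1,4,5] + [1,3,5] − [1,3,4].
This gives a 10×5 integer matrix of rank 4; reducing to Smith normal form yields diagonal entries (1,1,1,1).

Now H_k = ker ∂_k / im ∂_{k+1}, so:

  H_0: rank C_0 − rank ∂_1 = 5 − 4 = 1, and the invariant factors of ∂_1 are all 1, so H_0 = Z.
  H_1: rank ker ∂_1 − rank ∂_2 = (10 − 4) − 6 = 0, and the invariant factors of ∂_2 are all 1, so H_1 = 0.
  H_2: rank ker ∂_2 − rank ∂_3 = (10 − 6) − 4 = 0, and the invariant factors of ∂_3 are all 1, so H_2 = 0.
  H_3: rank ker ∂_3 − rank ∂_4 = (5 − 4) − 0 = 1, and there is no ∂_4, so H_3 = Z.

(K is a triangulation of the 3-sphere S^3.)

H_0 ≅ Z,  H_1 = 0,  H_2 = 0,  H_3 ≅ Z.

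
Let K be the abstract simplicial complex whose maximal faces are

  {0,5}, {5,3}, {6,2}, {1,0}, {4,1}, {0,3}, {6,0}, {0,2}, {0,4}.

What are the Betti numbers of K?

b_0 = 1, b_1 = 3.

We work with the vertex ordering 0 < 1 < 2 < 3 < 4 < 5 < 6. The simplices of K, each written with vertices in increasing order, are:

  0-simplices (7): [0], [1], [2], [3], [4], [5], [6]
  1-simplices (9): [0,1], [0,2], [0,3], [0,4], [0,5], [0,6], [1,4], [2,6], [3,5]

Hence C_0 ≅ Z^7, C_1 ≅ Z^9.

The boundary map ∂_1: C_1 → C_0 is given by ∂[p,q] = [q] − [p]. For instance
  ∂[0,4] = [4] − [0].
This gives a 7×9 integer matrix of rank 6; reducing to Smith normal form yields diagonal entries (1,1,1,1,1,1).

Now H_k = ker ∂_k / im ∂_{k+1}, so:

  H_0: rank C_0 − rank ∂_1 = 7 − 6 = 1, and the invariant factors of ∂_1 are all 1, so H_0 = Z.
  H_1: rank ker ∂_1 − rank ∂_2 = (9 − 6) − 0 = 3, and there is no ∂_2, so H_1 = Z^3.

(K is a triangulation of a wedge of 3 circles.)

Hence the Betti numbers are b_0 = 1, b_1 = 3.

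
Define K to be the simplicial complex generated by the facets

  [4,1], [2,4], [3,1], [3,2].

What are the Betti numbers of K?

K has 4 vertices, 4 edges.
rank ∂_0 = 0, rank ∂_1 = 3 ⇒ b_0 = 4 − 0 − 3 = 1; all invariant factors of ∂_1 are 1 so no torsion. So H_0 = Z.
rank ∂_1 = 3, rank ∂_2 = 0 ⇒ b_1 = 4 − 3 − 0 = 1. So H_1 = Z.

b_0 = 1, b_1 = 1.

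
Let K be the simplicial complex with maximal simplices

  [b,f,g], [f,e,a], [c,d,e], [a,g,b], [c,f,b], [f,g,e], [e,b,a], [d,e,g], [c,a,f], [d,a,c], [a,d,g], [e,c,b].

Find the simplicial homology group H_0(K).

Order the vertices as a < b < c < d < e < f < g. Listing each simplex with vertices in this order, K has dimension 2 with simplices:

  0-simplices (7): a, b, c, d, e, f, g
  1-simplices (18): ab, ac, ad, ae, af, ag, bc, be, bf, bg, cd, ce, cf, de, dg, ef, eg, fg
  2-simplices (12): abe, abg, acd, acf, adg, aef, bce, bcf, bfg, cde, deg, efg

Hence C_0 ≅ Z^7, C_1 ≅ Z^18, C_2 ≅ Z^12.

Boundary ∂_1: C_1 → C_0 is given by ∂[p,q] = [q] − [p].
As a 7×18 matrix over Z this has rank 6, with invariant factors (1,1,1,1,1,1).

∂_2: C_2 → C_1 maps a triangle to the signed sum of its edges. For instance
  ∂bfg = fg − bg + bf,
  ∂efg = fg − eg + ef.
This gives a 18×12 integer matrix of rank 12; reducing to Smith normal form yields diagonal entries (1,1,1,1,1,1,1,1,1,1,1,2).

Reading off H_k = ker ∂_k / im ∂_{k+1}:

  H_0: rank C_0 − rank ∂_1 = 7 − 6 = 1, and the invariant factors of ∂_1 are all 1, so H_0 ≅ Z.

H_0 ≅ Z.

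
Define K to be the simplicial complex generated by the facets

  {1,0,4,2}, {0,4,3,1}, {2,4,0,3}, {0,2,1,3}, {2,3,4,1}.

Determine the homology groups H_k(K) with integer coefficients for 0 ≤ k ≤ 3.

H_0 = Z,  H_1 = 0,  H_2 = 0,  H_3 = Z.

K has 5 vertices, 10 edges, 10 triangles, 5 3-simplices.
rank ∂_0 = 0, rank ∂_1 = 4 ⇒ b_0 = 5 − 0 − 4 = 1; all invariant factors of ∂_1 are 1 so no torsion. So H_0 = Z.
rank ∂_1 = 4, rank ∂_2 = 6 ⇒ b_1 = 10 − 4 − 6 = 0; all invariant factors of ∂_2 are 1 so no torsion. So H_1 = 0.
rank ∂_2 = 6, rank ∂_3 = 4 ⇒ b_2 = 10 − 6 − 4 = 0; all invariant factors of ∂_3 are 1 so no torsion. So H_2 = 0.
rank ∂_3 = 4, rank ∂_4 = 0 ⇒ b_3 = 5 − 4 − 0 = 1. So H_3 = Z.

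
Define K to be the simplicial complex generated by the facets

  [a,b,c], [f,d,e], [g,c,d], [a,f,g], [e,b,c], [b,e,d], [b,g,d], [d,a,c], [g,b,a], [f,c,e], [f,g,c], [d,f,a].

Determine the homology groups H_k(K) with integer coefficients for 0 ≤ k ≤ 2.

H_0 ≅ Z,  H_1 ≅ Z/2,  H_2 = 0.

We work with the vertex ordering a < b < c < d < e < f < g. The simplices of K, each written with vertices in increasing order, are:

  0-simplices (7): a, b, c, d, e, f, g
  1-simplices (18): ab, ac, ad, af, ag, bc, bd, be, bg, cd, ce, cf, cg, de, df, dg, ef, fg
  2-simplices (12): abc, abg, acd, adf, afg, bce, bde, bdg, cdg, cef, cfg, def

Hence C_0 ≅ Z^7, C_1 ≅ Z^18, C_2 ≅ Z^12.

The boundary map ∂_1: C_1 → C_0 sends each edge [p,q] (with p < q) to q − p. For instance
  ∂ac = c − a.
This gives a 7×18 integer matrix of rank 6; reducing to Smith normal form yields diagonal entries (1,1,1,1,1,1).

Boundary ∂_2: C_2 → C_1 sends each 2-simplex [p,q,r] to [q,r] − [p,r] + [p,q]. For instance
  ∂afg = fg − ag + af,
  ∂acd = cd − ad + ac.
The 18×12 boundary matrix has rank 12 and Smith normal form diag(1,1,1,1,1,1,1,1,1,1,1,2).

Now H_k = ker ∂_k / im ∂_{k+1}, so:

  H_0: rank C_0 − rank ∂_1 = 7 − 6 = 1, and the invariant factors of ∂_1 are all 1, so H_0 = Z.
  H_1: rank ker ∂_1 − rank ∂_2 = (18 − 6) − 12 = 0, and ∂_2 has invariant factor 2 > 1, so H_1 = Z/2.
  H_2: rank ker ∂_2 − rank ∂_3 = (12 − 12) − 0 = 0, and there is no ∂_3, so H_2 = 0.

As a check, the Euler characteristic is 7 − 18 + 12 = 1, which agrees with 1 − 0 + 0 = 1.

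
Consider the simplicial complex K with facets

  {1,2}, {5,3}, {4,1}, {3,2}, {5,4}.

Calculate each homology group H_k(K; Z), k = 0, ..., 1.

H_0 ≅ Z,  H_1 ≅ Z.

Order the vertices as 1 < 2 < 3 < 4 < 5. Listing each simplex with vertices in this order, K has dimension 1 with simplices:

  0-simplices (5): [1], [2], [3], [4], [5]
  1-simplices (5): [1,2], [1,4], [2,3], [3,5], [4,5]

giving chain groups C_0 ≅ Z^5, C_1 ≅ Z^5.

Boundary ∂_1: C_1 → C_0 maps an edge to its endpoints' difference, ∂[p,q] = q − p.
The resulting 5×5 matrix has rank 4, and its Smith normal form has invariant factors (1,1,1,1).

Now H_k = ker ∂_k / im ∂_{k+1}, so:

  H_0: rank C_0 − rank ∂_1 = 5 − 4 = 1, and the invariant factors of ∂_1 are all 1, so H_0 = Z.
  H_1: rank ker ∂_1 − rank ∂_2 = (5 − 4) − 0 = 1, and there is no ∂_2, so H_1 = Z.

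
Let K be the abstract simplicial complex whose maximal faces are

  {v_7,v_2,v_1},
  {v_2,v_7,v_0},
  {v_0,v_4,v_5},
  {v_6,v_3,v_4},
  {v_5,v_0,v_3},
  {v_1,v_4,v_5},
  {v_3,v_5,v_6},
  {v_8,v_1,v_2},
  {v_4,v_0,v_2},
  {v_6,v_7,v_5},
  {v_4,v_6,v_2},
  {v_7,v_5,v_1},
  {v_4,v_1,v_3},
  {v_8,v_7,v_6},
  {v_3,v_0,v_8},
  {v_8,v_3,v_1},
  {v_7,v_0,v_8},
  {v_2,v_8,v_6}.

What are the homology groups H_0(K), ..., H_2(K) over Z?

H_0 = Z,  H_1 = Z ⊕ Z/2,  H_2 = 0.

Order the vertices as v_0 < v_1 < v_2 < v_3 < v_4 < v_5 < v_6 < v_7 < v_8. Listing each simplex with vertices in this order, K has dimension 2 with simplices:

  0-simplices (9): [v_0], [v_1], [v_2], [v_3], [v_4], [v_5], [v_6], [v_7], [v_8]
  1-simplices (27): (27 of them)
  2-simplices (18): (18 of them)

so the chain groups are C_0 ≅ Z^9, C_1 ≅ Z^27, C_2 ≅ Z^18.

Boundary ∂_1: C_1 → C_0 sends each edge [p,q] (with p < q) to q − p.
This gives a 9×27 integer matrix of rank 8; reducing to Smith normal form yields diagonal entries (1,1,1,1,1,1,1,1).

∂_2: C_2 → C_1 sends each 2-simplex [p,q,r] to [q,r] − [p,r] + [p,q]. For instance
  ∂[v_1,v_3,v_8] = [v_3,v_8] − [v_1,v_8] + [v_1,v_3],
  ∂[v_5,v_6,v_7] = [v_6,v_7] − [v_5,v_7] + [v_5,v_6].
This gives a 27×18 integer matrix of rank 18; reducing to Smith normal form yields diagonal entries (1,1,1,1,1,1,1,1,1,1,1,1,1,1,1,1,1,2).

From H_k ≅ ker(∂_k) / im(∂_{k+1}) we obtain:

  H_0: rank C_0 − rank ∂_1 = 9 − 8 = 1, and the invariant factors of ∂_1 are all 1, so H_0 = Z.
  H_1: rank ker ∂_1 − rank ∂_2 = (27 − 8) − 18 = 1, and ∂_2 has invariant factor 2 > 1, so H_1 = Z ⊕ Z/2.
  H_2: rank ker ∂_2 − rank ∂_3 = (18 − 18) − 0 = 0, and there is no ∂_3, so H_2 = 0.

As a check, the Euler characteristic is 9 − 27 + 18 = 0, which agrees with 1 − 1 + 0 = 0.
(K is a triangulation of the Klein bottle.)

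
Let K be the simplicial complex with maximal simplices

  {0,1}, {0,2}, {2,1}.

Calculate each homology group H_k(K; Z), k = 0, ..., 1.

Take the total order 0 < 1 < 2 on the vertex set. Then K (dimension 1) consists of the simplices:

  0-simplices (3): [0], [1], [2]
  1-simplices (3): [0,1], [0,2], [1,2]

giving chain groups C_0 ≅ Z^3, C_1 ≅ Z^3.

The boundary map ∂_1: C_1 → C_0 is given by ∂[p,q] = [q] − [p].
As a 3×3 matrix over Z this has rank 2, with invariant factors (1,1).

Reading off H_k = ker ∂_k / im ∂_{k+1}:

  H_0: rank C_0 − rank ∂_1 = 3 − 2 = 1, and the invariant factors of ∂_1 are all 1, so H_0 = Z.
  H_1: rank ker ∂_1 − rank ∂_2 = (3 − 2) − 0 = 1, and there is no ∂_2, so H_1 = Z.

(K is a triangulation of the circle S^1.)

H_0 = Z,  H_1 = Z.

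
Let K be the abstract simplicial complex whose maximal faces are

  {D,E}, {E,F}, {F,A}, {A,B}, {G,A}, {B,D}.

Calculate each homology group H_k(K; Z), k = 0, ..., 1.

K has 6 vertices, 6 edges.
rank ∂_0 = 0, rank ∂_1 = 5 ⇒ b_0 = 6 − 0 − 5 = 1; all invariant factors of ∂_1 are 1 so no torsion. So H_0 = Z.
rank ∂_1 = 5, rank ∂_2 = 0 ⇒ b_1 = 6 − 5 − 0 = 1. So H_1 = Z.

H_0 ≅ Z,  H_1 ≅ Z.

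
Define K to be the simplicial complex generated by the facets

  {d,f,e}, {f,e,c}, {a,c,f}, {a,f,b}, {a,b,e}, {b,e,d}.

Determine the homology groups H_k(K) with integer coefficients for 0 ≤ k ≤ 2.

H_0 = Z,  H_1 = Z,  H_2 = 0.

Take the total order a < b < c < d < e < f on the vertex set. Then K (dimension 2) consists of the simplices:

  0-simplices (6): a, b, c, d, e, f
  1-simplices (12): ab, ac, ae, af, bd, be, bf, ce, cf, de, df, ef
  2-simplices (6): abe, abf, acf, bde, cef, def

Hence C_0 ≅ Z^6, C_1 ≅ Z^12, C_2 ≅ Z^6.

Boundary ∂_1: C_1 → C_0 maps an edge to its endpoints' difference, ∂[p,q] = q − p.
As a 6×12 matrix over Z this has rank 5, with invariant factors (1,1,1,1,1).

∂_2: C_2 → C_1 maps a triangle to the signed sum of its edges. For instance
  ∂def = ef − df + de,
  ∂acf = cf − af + ac.
As a 12×6 matrix over Z this has rank 6, with invariant factors (1,1,1,1,1,1).

Now H_k = ker ∂_k / im ∂_{k+1}, so:

  H_0: rank C_0 − rank ∂_1 = 6 − 5 = 1, and the invariant factors of ∂_1 are all 1, so H_0 ≅ Z.
  H_1: rank ker ∂_1 − rank ∂_2 = (12 − 5) − 6 = 1, and the invariant factors of ∂_2 are all 1, so H_1 ≅ Z.
  H_2: rank ker ∂_2 − rank ∂_3 = (6 − 6) − 0 = 0, and there is no ∂_3, so H_2 ≅ 0.

As a check, the Euler characteristic is 6 − 12 + 6 = 0, which agrees with 1 − 1 + 0 = 0.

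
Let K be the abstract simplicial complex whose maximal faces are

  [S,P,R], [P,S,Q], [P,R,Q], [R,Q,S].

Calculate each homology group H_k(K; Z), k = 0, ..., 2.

Order the vertices as P < Q < R < S. Listing each simplex with vertices in this order, K has dimension 2 with simplices:

  0-simplices (4): P, Q, R, S
  1-simplices (6): PQ, PR, PS, QR, QS, RS
  2-simplices (4): PQR, PQS, PRS, QRS

giving chain groups C_0 ≅ Z^4, C_1 ≅ Z^6, C_2 ≅ Z^4.

The boundary map ∂_1: C_1 → C_0 sends each edge [p,q] (with p < q) to q − p.
This gives a 4×6 integer matrix of rank 3; reducing to Smith normal form yields diagonal entries (1,1,1).

Boundary ∂_2: C_2 → C_1 acts by ∂[p,q,r] = [q,r] − [p,r] + [p,q]. For instance
  ∂QRS = RS − QS + QR,
  ∂PQR = QR − PR + PQ.
This gives a 6×4 integer matrix of rank 3; reducing to Smith normal form yields diagonal entries (1,1,1).

Computing H_k = (kernel of ∂_k) / (image of ∂_{k+1}):

  H_0: rank C_0 − rank ∂_1 = 4 − 3 = 1, and the invariant factors of ∂_1 are all 1, so H_0 = Z.
  H_1: rank ker ∂_1 − rank ∂_2 = (6 − 3) − 3 = 0, and the invariant factors of ∂_2 are all 1, so H_1 = 0.
  H_2: rank ker ∂_2 − rank ∂_3 = (4 − 3) − 0 = 1, and there is no ∂_3, so H_2 = Z.

(K is a triangulation of the 2-sphere S^2.)

H_0 ≅ Z,  H_1 = 0,  H_2 ≅ Z.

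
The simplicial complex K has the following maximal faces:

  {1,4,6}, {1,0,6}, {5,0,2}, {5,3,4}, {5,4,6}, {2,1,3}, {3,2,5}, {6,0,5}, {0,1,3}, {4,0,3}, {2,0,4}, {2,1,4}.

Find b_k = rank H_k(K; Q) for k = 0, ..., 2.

b_0 = 1, b_1 = 0, b_2 = 0.

Take the total order 0 < 1 < 2 < 3 < 4 < 5 < 6 on the vertex set. Then K (dimension 2) consists of the simplices:

  0-simplices (7): [0], [1], [2], [3], [4], [5], [6]
  1-simplices (18): [0,1], [0,2], [0,3], [0,4], [0,5], [0,6], [1,2], [1,3], [1,4], [1,6], [2,3], [2,4], [2,5], [3,4], [3,5], [4,5], [4,6], [5,6]
  2-simplices (12): [0,1,3], [0,1,6], [0,2,4], [0,2,5], [0,3,4], [0,5,6], [1,2,3], [1,2,4], [1,4,6], [2,3,5], [3,4,5], [4,5,6]

so the chain groups are C_0 ≅ Z^7, C_1 ≅ Z^18, C_2 ≅ Z^12.

Boundary ∂_1: C_1 → C_0 maps an edge to its endpoints' difference, ∂[p,q] = q − p. For instance
  ∂[4,6] = [6] − [4].
The resulting 7×18 matrix has rank 6, and its Smith normal form has invariant factors (1,1,1,1,1,1).

The boundary map ∂_2: C_2 → C_1 maps a triangle to the signed sum of its edges. For instance
  ∂[1,2,3] = [2,3] − [1,3] + [1,2],
  ∂[1,4,6] = [4,6] − [1,6] + [1,4].
The resulting 18×12 matrix has rank 12, and its Smith normal form has invariant factors (1,1,1,1,1,1,1,1,1,1,1,2).

From H_k ≅ ker(∂_k) / im(∂_{k+1}) we obtain:

  H_0: rank C_0 − rank ∂_1 = 7 − 6 = 1, and the invariant factors of ∂_1 are all 1, so H_0 = Z.
  H_1: rank ker ∂_1 − rank ∂_2 = (18 − 6) − 12 = 0, and ∂_2 has invariant factor 2 > 1, so H_1 = Z/2.
  H_2: rank ker ∂_2 − rank ∂_3 = (12 − 12) − 0 = 0, and there is no ∂_3, so H_2 = 0.

Hence the Betti numbers are b_0 = 1, b_1 = 0, b_2 = 0.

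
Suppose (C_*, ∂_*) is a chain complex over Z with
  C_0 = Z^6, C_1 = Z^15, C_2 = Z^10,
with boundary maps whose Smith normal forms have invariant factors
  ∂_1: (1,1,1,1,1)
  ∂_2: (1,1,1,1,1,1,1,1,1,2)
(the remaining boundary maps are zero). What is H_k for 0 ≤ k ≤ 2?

H_0 ≅ Z,  H_1 ≅ Z/2,  H_2 = 0.

H_0: b_0 = 6 − 0 − 5 = 1; torsion from ∂_1 factors > 1: none. So H_0 ≅ Z.
H_1: b_1 = 15 − 5 − 10 = 0; torsion from ∂_2 factors > 1: [2]. So H_1 ≅ Z/2.
H_2: b_2 = 10 − 10 − 0 = 0; torsion from ∂_3 factors > 1: none. So H_2 ≅ 0.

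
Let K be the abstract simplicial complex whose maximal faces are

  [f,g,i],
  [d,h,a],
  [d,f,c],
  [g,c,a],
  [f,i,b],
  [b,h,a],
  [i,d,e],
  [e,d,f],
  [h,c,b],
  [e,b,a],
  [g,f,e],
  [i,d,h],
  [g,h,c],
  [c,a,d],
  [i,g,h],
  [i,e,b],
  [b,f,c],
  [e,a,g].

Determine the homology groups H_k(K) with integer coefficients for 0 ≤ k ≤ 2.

H_0 = Z,  H_1 = Z ⊕ Z/2Z,  H_2 = 0.

Order the vertices as a < b < c < d < e < f < g < h < i. Listing each simplex with vertices in this order, K has dimension 2 with simplices:

  0-simplices (9): a, b, c, d, e, f, g, h, i
  1-simplices (27): ab, ac, ad, ae, ag, ah, bc, be, bf, bh, bi, cd, cf, cg, ch, de, df, dh, di, ef, eg, ei, fg, fi, gh, gi, hi
  2-simplices (18): abe, abh, acd, acg, adh, aeg, bcf, bch, bei, bfi, cdf, cgh, def, dei, dhi, efg, fgi, ghi

Hence C_0 ≅ Z^9, C_1 ≅ Z^27, C_2 ≅ Z^18.

∂_1: C_1 → C_0 is given by ∂[p,q] = [q] − [p]. For instance
  ∂ch = h − c.
This gives a 9×27 integer matrix of rank 8; reducing to Smith normal form yields diagonal entries (1,1,1,1,1,1,1,1).

The boundary map ∂_2: C_2 → C_1 maps a triangle to the signed sum of its edges. For instance
  ∂ghi = hi − gi + gh,
  ∂aeg = eg − ag + ae.
The 27×18 boundary matrix has rank 18 and Smith normal form diag(1,1,1,1,1,1,1,1,1,1,1,1,1,1,1,1,1,2).

Now H_k = ker ∂_k / im ∂_{k+1}, so:

  H_0: rank C_0 − rank ∂_1 = 9 − 8 = 1, and the invariant factors of ∂_1 are all 1, so H_0 = Z.
  H_1: rank ker ∂_1 − rank ∂_2 = (27 − 8) − 18 = 1, and ∂_2 has invariant factor 2 > 1, so H_1 = Z ⊕ Z/2Z.
  H_2: rank ker ∂_2 − rank ∂_3 = (18 − 18) − 0 = 0, and there is no ∂_3, so H_2 = 0.

As a check, the Euler characteristic is 9 − 27 + 18 = 0, which agrees with 1 − 1 + 0 = 0.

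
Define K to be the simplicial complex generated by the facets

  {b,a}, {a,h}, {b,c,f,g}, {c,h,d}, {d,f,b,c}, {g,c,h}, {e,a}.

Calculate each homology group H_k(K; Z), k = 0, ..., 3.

H_0 = Z,  H_1 = Z,  H_2 = 0,  H_3 = 0.

K has 8 vertices, 15 edges, 9 triangles, 2 3-simplices.
rank ∂_0 = 0, rank ∂_1 = 7 ⇒ b_0 = 8 − 0 − 7 = 1; all invariant factors of ∂_1 are 1 so no torsion. So H_0 = Z.
rank ∂_1 = 7, rank ∂_2 = 7 ⇒ b_1 = 15 − 7 − 7 = 1; all invariant factors of ∂_2 are 1 so no torsion. So H_1 = Z.
rank ∂_2 = 7, rank ∂_3 = 2 ⇒ b_2 = 9 − 7 − 2 = 0; all invariant factors of ∂_3 are 1 so no torsion. So H_2 = 0.
rank ∂_3 = 2, rank ∂_4 = 0 ⇒ b_3 = 2 − 2 − 0 = 0. So H_3 = 0.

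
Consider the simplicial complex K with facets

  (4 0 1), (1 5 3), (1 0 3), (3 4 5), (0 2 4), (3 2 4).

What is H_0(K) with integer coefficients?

H_0 ≅ Z.

We work with the vertex ordering 0 < 1 < 2 < 3 < 4 < 5. The simplices of K, each written with vertices in increasing order, are:

  0-simplices (6): [0], [1], [2], [3], [4], [5]
  1-simplices (12): [0,1], [0,2], [0,3], [0,4], [1,3], [1,4], [1,5], [2,3], [2,4], [3,4], [3,5], [4,5]
  2-simplices (6): [0,1,3], [0,1,4], [0,2,4], [1,3,5], [2,3,4], [3,4,5]

so the chain groups are C_0 ≅ Z^6, C_1 ≅ Z^12, C_2 ≅ Z^6.

The boundary map ∂_1: C_1 → C_0 is given by ∂[p,q] = [q] − [p].
As a 6×12 matrix over Z this has rank 5, with invariant factors (1,1,1,1,1).

The boundary map ∂_2: C_2 → C_1 acts by ∂[p,q,r] = [q,r] − [p,r] + [p,q]. For instance
  ∂[0,1,3] = [1,3] − [0,3] + [0,1],
  ∂[0,1,4] = [1,4] − [0,4] + [0,1].
The 12×6 boundary matrix has rank 6 and Smith normal form diag(1,1,1,1,1,1).

From H_k ≅ ker(∂_k) / im(∂_{k+1}) we obtain:

  H_0: rank C_0 − rank ∂_1 = 6 − 5 = 1, and the invariant factors of ∂_1 are all 1, so H_0 ≅ Z.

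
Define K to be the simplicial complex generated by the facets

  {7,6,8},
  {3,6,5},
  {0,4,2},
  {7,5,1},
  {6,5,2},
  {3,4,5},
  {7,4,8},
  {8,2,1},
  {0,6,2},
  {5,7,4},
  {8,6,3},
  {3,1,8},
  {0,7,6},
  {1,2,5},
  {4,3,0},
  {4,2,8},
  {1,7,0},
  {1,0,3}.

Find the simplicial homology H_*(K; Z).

K has 9 vertices, 27 edges, 18 triangles.
rank ∂_0 = 0, rank ∂_1 = 8 ⇒ b_0 = 9 − 0 − 8 = 1; all invariant factors of ∂_1 are 1 so no torsion. So H_0 = Z.
rank ∂_1 = 8, rank ∂_2 = 17 ⇒ b_1 = 27 − 8 − 17 = 2; all invariant factors of ∂_2 are 1 so no torsion. So H_1 = Z^2.
rank ∂_2 = 17, rank ∂_3 = 0 ⇒ b_2 = 18 − 17 − 0 = 1. So H_2 = Z.

H_0 = Z,  H_1 = Z^2,  H_2 = Z.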